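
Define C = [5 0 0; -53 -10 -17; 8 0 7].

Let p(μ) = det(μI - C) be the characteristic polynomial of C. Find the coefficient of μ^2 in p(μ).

The coefficient of μ^2 of det(μI - C) is −trace(C).
trace(C) = (5) + (-10) + (7) = 2, so the coefficient is -2.

-2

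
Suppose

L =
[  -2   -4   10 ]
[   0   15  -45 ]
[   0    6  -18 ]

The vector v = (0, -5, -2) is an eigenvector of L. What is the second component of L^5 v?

1215

First find the eigenvalue: Lv = (0, 15, 6) = -3·(0, -5, -2), so λ = -3.
Then L^5 v = λ^5·v = (-3)^5·(0, -5, -2) = -243·(0, -5, -2) = (0, 1215, 486).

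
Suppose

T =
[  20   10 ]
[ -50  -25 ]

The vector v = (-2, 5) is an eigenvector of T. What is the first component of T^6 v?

-31250

First find the eigenvalue: Tv = (10, -25) = -5·(-2, 5), so λ = -5.
Then T^6 v = λ^6·v = (-5)^6·(-2, 5) = 15625·(-2, 5) = (-31250, 78125).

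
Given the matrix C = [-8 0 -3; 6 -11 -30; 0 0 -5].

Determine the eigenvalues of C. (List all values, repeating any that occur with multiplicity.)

-11, -8, -5

Compute the characteristic polynomial p(r) = det(rI - C).
Expanding the 3×3 determinant: p(r) = r^3 + 24r^2 + 183r + 440.
Since p(-8) = 0, r = -8 is a root.
Dividing by (r + 8) leaves r^2 + 16r + 55.
The quadratic factors as (r + 11)·(r + 5).
Eigenvalues: -11, -8, -5.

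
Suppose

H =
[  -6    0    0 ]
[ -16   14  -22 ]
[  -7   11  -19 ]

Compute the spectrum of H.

-8, -6, 3

Compute the characteristic polynomial p(t) = det(tI - H).
Expanding the 3×3 determinant: p(t) = t^3 + 11t^2 + 6t - 144.
Since p(3) = 0, t = 3 is a root.
Dividing by (t - 3) leaves t^2 + 14t + 48.
The quadratic factors as (t + 8)·(t + 6).
Eigenvalues: -8, -6, 3.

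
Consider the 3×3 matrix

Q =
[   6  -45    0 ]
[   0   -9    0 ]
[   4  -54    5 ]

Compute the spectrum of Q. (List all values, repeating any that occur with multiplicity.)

Compute the characteristic polynomial p(s) = det(sI - Q).
Expanding the 3×3 determinant: p(s) = s^3 - 2s^2 - 69s + 270.
Since p(6) = 0, s = 6 is a root.
Dividing by (s - 6) leaves s^2 + 4s - 45.
The quadratic factors as (s + 9)·(s - 5).
Eigenvalues: -9, 5, 6.

-9, 5, 6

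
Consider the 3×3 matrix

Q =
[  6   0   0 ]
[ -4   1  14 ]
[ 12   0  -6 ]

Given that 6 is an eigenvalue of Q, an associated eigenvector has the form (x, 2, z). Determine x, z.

1, 1

We need (Q - 6I)v = 0.
Q - 6I = [[0, 0, 0], [-4, -5, 14], [12, 0, -12]].
Row 1: (0)·x + (0)·2 + (0)·z = 0
Row 2: (-4)·x + (-5)·2 + (14)·z = 0
Row 3: (12)·x + (0)·2 + (-12)·z = 0
Solving gives x = 1, z = 1.
Check: Q·(1, 2, 1) = (6, 12, 6) = 6·(1, 2, 1).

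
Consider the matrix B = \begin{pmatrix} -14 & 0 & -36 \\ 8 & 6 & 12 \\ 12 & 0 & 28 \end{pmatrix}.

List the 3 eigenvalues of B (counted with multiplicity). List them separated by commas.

The characteristic polynomial is p(r) = det(rI - B).
Expanding along the first row, p(r) = r^3 - 20r^2 + 124r - 240.
Try r = 4: p(4) = 0, so 4 is a root.
Dividing by (r - 4) leaves r^2 - 16r + 60.
The quadratic factors as (r - 6)·(r - 10).
Eigenvalues: 4, 6, 10.

4, 6, 10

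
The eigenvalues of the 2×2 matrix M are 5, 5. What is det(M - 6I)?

1

If M has eigenvalues 5, 5, then M - 6I has eigenvalues -1, -1.
det(M - 6I) = (-1) · (-1) = 1.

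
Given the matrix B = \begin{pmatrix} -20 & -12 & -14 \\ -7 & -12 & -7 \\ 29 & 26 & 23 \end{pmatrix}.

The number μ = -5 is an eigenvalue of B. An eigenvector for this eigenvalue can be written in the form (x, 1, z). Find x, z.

2, -3

We need (B + 5I)v = 0.
B + 5I = [[-15, -12, -14], [-7, -7, -7], [29, 26, 28]].
Row 1: (-15)·x + (-12)·1 + (-14)·z = 0
Row 2: (-7)·x + (-7)·1 + (-7)·z = 0
Row 3: (29)·x + (26)·1 + (28)·z = 0
Solving gives x = 2, z = -3.
Check: B·(2, 1, -3) = (-10, -5, 15) = -5·(2, 1, -3).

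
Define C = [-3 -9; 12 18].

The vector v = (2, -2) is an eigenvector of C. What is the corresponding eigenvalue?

6

Compute Cv: C·(2, -2) = (12, -12).
Since Cv = λv, compare component 1: 12 = λ·2, so λ = 6.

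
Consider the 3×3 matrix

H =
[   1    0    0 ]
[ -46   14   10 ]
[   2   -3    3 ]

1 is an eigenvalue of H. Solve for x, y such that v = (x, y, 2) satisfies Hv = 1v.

1, 2

We need (H - 1I)v = 0.
H - 1I = [[0, 0, 0], [-46, 13, 10], [2, -3, 2]].
Row 1: (0)·x + (0)·y + (0)·2 = 0
Row 2: (-46)·x + (13)·y + (10)·2 = 0
Row 3: (2)·x + (-3)·y + (2)·2 = 0
Solving gives x = 1, y = 2.
Check: H·(1, 2, 2) = (1, 2, 2) = 1·(1, 2, 2).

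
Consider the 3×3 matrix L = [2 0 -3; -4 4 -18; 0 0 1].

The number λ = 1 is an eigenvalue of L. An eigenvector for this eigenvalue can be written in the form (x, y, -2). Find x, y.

-6, -20

We need (L - 1I)v = 0.
L - 1I = [[1, 0, -3], [-4, 3, -18], [0, 0, 0]].
Row 1: (1)·x + (0)·y + (-3)·-2 = 0
Row 2: (-4)·x + (3)·y + (-18)·-2 = 0
Row 3: (0)·x + (0)·y + (0)·-2 = 0
Solving gives x = -6, y = -20.
Check: L·(-6, -20, -2) = (-6, -20, -2) = 1·(-6, -20, -2).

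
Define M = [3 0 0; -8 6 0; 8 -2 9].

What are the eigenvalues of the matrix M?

M is lower triangular, so its eigenvalues are the diagonal entries.
Diagonal: 3, 6, 9.

3, 6, 9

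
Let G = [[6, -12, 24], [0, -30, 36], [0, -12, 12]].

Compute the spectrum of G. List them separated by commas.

The characteristic polynomial is p(r) = det(rI - G).
Cofactor expansion gives p(r) = r^3 + 12r^2 - 36r - 432.
Rational-root test: r = 6 gives p(6) = 0.
Factor out (r - 6): p(r) = (r - 6)·(r^2 + 18r + 72).
The quadratic factors as (r + 12)·(r + 6).
Eigenvalues: -12, -6, 6.

-12, -6, 6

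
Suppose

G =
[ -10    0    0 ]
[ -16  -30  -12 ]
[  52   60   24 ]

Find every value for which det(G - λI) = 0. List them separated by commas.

-10, -6, 0

Compute the characteristic polynomial p(λ) = det(λI - G).
Expanding the 3×3 determinant: p(λ) = λ^3 + 16λ^2 + 60λ.
Try λ = -10: p(-10) = 0, so -10 is a root.
Factor out (λ + 10): p(λ) = (λ + 10)·(λ^2 + 6λ).
The quadratic factors as (λ + 6)·λ.
Eigenvalues: -10, -6, 0.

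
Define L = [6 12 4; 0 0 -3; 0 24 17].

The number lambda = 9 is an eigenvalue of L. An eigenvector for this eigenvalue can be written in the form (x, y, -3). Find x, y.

0, 1

We need (L - 9I)v = 0.
L - 9I = [[-3, 12, 4], [0, -9, -3], [0, 24, 8]].
Row 1: (-3)·x + (12)·y + (4)·-3 = 0
Row 2: (0)·x + (-9)·y + (-3)·-3 = 0
Row 3: (0)·x + (24)·y + (8)·-3 = 0
Solving gives x = 0, y = 1.
Check: L·(0, 1, -3) = (0, 9, -27) = 9·(0, 1, -3).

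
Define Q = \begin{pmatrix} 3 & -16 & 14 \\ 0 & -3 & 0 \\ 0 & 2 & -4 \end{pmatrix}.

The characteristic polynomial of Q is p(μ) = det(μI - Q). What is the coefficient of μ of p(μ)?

-9

p(μ) = μ^3 + 4μ^2 - 9μ - 36.
The coefficient of μ is -9.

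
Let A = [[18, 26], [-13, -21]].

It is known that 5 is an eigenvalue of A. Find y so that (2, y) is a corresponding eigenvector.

We need (A - 5I)v = 0.
A - 5I = [[13, 26], [-13, -26]].
Row 1: (13)·2 + (26)·y = 0
Row 2: (-13)·2 + (-26)·y = 0
Solving gives y = -1.
Check: A·(2, -1) = (10, -5) = 5·(2, -1).

-1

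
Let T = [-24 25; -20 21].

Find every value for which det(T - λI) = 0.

-4, 1

det(T - tI) = (-24 - t)(21 - t) - (25)·(-20) = t^2 + 3t - 4.
This factors as (t + 4)·(t - 1) = 0.
Eigenvalues: -4, 1.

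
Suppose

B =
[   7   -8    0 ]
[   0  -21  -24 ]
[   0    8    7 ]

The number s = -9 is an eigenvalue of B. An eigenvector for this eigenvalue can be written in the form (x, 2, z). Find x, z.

1, -1

We need (B + 9I)v = 0.
B + 9I = [[16, -8, 0], [0, -12, -24], [0, 8, 16]].
Row 1: (16)·x + (-8)·2 + (0)·z = 0
Row 2: (0)·x + (-12)·2 + (-24)·z = 0
Row 3: (0)·x + (8)·2 + (16)·z = 0
Solving gives x = 1, z = -1.
Check: B·(1, 2, -1) = (-9, -18, 9) = -9·(1, 2, -1).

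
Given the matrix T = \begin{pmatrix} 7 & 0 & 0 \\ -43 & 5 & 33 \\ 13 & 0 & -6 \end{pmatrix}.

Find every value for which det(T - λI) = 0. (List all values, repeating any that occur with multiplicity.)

-6, 5, 7

The characteristic polynomial is p(t) = det(tI - T).
Cofactor expansion gives p(t) = t^3 - 6t^2 - 37t + 210.
Rational-root test: t = 5 gives p(5) = 0.
Factor out (t - 5): p(t) = (t - 5)·(t^2 - t - 42).
The quadratic factors as (t + 6)·(t - 7).
Eigenvalues: -6, 5, 7.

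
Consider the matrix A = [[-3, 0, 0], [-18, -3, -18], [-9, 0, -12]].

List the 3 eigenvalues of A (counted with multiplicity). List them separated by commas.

-12, -3, -3

The characteristic polynomial is p(λ) = det(λI - A).
Cofactor expansion gives p(λ) = λ^3 + 18λ^2 + 81λ + 108.
Try λ = -3: p(-3) = 0, so -3 is a root.
Factor out (λ + 3): p(λ) = (λ + 3)·(λ^2 + 15λ + 36).
The quadratic factors as (λ + 12)·(λ + 3).
Eigenvalues: -12, -3, -3.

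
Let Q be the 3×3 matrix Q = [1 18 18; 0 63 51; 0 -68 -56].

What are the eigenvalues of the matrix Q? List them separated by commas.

-5, 1, 12

The characteristic polynomial is p(lambda) = det(lambda·I - Q).
Cofactor expansion gives p(lambda) = lambda^3 - 8·lambda^2 - 53·lambda + 60.
Try lambda = 1: p(1) = 0, so 1 is a root.
Factor out (lambda - 1): p(lambda) = (lambda - 1)·(lambda^2 - 7·lambda - 60).
The quadratic factors as (lambda + 5)·(lambda - 12).
Eigenvalues: -5, 1, 12.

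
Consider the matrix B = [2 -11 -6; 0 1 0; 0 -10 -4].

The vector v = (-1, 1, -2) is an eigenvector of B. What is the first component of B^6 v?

First find the eigenvalue: Bv = (-1, 1, -2) = 1·(-1, 1, -2), so λ = 1.
Then B^6 v = λ^6·v = 1^6·(-1, 1, -2) = 1·(-1, 1, -2) = (-1, 1, -2).

-1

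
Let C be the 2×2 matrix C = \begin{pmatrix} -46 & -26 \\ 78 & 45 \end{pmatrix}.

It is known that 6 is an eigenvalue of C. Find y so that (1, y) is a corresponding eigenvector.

-2

We need (C - 6I)v = 0.
C - 6I = [[-52, -26], [78, 39]].
Row 1: (-52)·1 + (-26)·y = 0
Row 2: (78)·1 + (39)·y = 0
Solving gives y = -2.
Check: C·(1, -2) = (6, -12) = 6·(1, -2).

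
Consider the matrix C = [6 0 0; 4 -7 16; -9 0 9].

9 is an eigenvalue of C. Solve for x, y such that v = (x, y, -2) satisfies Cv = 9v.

We need (C - 9I)v = 0.
C - 9I = [[-3, 0, 0], [4, -16, 16], [-9, 0, 0]].
Row 1: (-3)·x + (0)·y + (0)·-2 = 0
Row 2: (4)·x + (-16)·y + (16)·-2 = 0
Row 3: (-9)·x + (0)·y + (0)·-2 = 0
Solving gives x = 0, y = -2.
Check: C·(0, -2, -2) = (0, -18, -18) = 9·(0, -2, -2).

0, -2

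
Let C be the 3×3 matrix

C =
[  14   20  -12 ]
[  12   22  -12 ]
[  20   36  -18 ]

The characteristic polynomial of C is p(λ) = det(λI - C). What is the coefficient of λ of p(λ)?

p(λ) = λ^3 - 18λ^2 + 92λ - 120.
The coefficient of λ is 92.

92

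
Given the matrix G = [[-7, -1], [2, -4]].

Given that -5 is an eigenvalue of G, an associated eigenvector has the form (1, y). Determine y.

We need (G + 5I)v = 0.
G + 5I = [[-2, -1], [2, 1]].
Row 1: (-2)·1 + (-1)·y = 0
Row 2: (2)·1 + (1)·y = 0
Solving gives y = -2.
Check: G·(1, -2) = (-5, 10) = -5·(1, -2).

-2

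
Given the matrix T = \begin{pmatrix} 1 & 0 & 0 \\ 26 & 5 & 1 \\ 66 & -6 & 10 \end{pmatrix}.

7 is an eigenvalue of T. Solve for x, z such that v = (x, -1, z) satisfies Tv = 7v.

0, -2

We need (T - 7I)v = 0.
T - 7I = [[-6, 0, 0], [26, -2, 1], [66, -6, 3]].
Row 1: (-6)·x + (0)·-1 + (0)·z = 0
Row 2: (26)·x + (-2)·-1 + (1)·z = 0
Row 3: (66)·x + (-6)·-1 + (3)·z = 0
Solving gives x = 0, z = -2.
Check: T·(0, -1, -2) = (0, -7, -14) = 7·(0, -1, -2).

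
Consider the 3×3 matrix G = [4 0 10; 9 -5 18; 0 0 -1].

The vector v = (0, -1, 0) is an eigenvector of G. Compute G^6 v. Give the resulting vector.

First find the eigenvalue: Gv = (0, 5, 0) = -5·(0, -1, 0), so λ = -5.
Then G^6 v = λ^6·v = (-5)^6·(0, -1, 0) = 15625·(0, -1, 0) = (0, -15625, 0).

(0, -15625, 0)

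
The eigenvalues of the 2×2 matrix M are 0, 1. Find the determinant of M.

det(M) is the product of the eigenvalues: (0) · (1) = 0.

0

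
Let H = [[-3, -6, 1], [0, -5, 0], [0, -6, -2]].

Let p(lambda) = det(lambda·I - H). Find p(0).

p(0) = det(0·I − H) = det(−H) = (−1)^3·det(H).
det(H) = -30, so p(0) = 30.

30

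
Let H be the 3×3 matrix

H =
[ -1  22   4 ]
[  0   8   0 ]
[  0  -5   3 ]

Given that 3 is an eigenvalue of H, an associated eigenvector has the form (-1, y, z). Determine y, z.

0, -1

We need (H - 3I)v = 0.
H - 3I = [[-4, 22, 4], [0, 5, 0], [0, -5, 0]].
Row 1: (-4)·-1 + (22)·y + (4)·z = 0
Row 2: (0)·-1 + (5)·y + (0)·z = 0
Row 3: (0)·-1 + (-5)·y + (0)·z = 0
Solving gives y = 0, z = -1.
Check: H·(-1, 0, -1) = (-3, 0, -3) = 3·(-1, 0, -1).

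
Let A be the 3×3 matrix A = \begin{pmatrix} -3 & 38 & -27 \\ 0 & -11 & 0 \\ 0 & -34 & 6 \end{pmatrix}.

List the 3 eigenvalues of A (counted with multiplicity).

-11, -3, 6

The characteristic polynomial is p(μ) = det(μI - A).
Expanding the 3×3 determinant: p(μ) = μ^3 + 8μ^2 - 51μ - 198.
Try μ = -11: p(-11) = 0, so -11 is a root.
Dividing by (μ + 11) leaves μ^2 - 3μ - 18.
The quadratic factors as (μ + 3)·(μ - 6).
Eigenvalues: -11, -3, 6.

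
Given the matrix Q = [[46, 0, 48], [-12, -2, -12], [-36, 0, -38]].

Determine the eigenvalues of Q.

Set up det(tI - Q) = 0.
Cofactor expansion gives p(t) = t^3 - 6t^2 - 36t - 40.
Rational-root test: t = -2 gives p(-2) = 0.
Dividing by (t + 2) leaves t^2 - 8t - 20.
The quadratic factors as (t + 2)·(t - 10).
Eigenvalues: -2, -2, 10.

-2, -2, 10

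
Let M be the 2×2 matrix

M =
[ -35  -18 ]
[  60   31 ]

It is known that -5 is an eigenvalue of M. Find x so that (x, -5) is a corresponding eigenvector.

We need (M + 5I)v = 0.
M + 5I = [[-30, -18], [60, 36]].
Row 1: (-30)·x + (-18)·-5 = 0
Row 2: (60)·x + (36)·-5 = 0
Solving gives x = 3.
Check: M·(3, -5) = (-15, 25) = -5·(3, -5).

3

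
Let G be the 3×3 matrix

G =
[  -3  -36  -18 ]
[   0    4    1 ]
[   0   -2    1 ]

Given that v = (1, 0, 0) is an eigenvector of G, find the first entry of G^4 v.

First find the eigenvalue: Gv = (-3, 0, 0) = -3·(1, 0, 0), so λ = -3.
Then G^4 v = λ^4·v = (-3)^4·(1, 0, 0) = 81·(1, 0, 0) = (81, 0, 0).

81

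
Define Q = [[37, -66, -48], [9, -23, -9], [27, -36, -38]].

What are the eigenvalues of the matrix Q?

Compute the characteristic polynomial p(λ) = det(λI - Q).
Cofactor expansion gives p(λ) = λ^3 + 24λ^2 + 183λ + 440.
Since p(-11) = 0, λ = -11 is a root.
Dividing by (λ + 11) leaves λ^2 + 13λ + 40.
The quadratic factors as (λ + 8)·(λ + 5).
Eigenvalues: -11, -8, -5.

-11, -8, -5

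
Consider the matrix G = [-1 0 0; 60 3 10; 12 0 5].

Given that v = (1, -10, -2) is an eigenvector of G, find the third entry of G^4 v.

First find the eigenvalue: Gv = (-1, 10, 2) = -1·(1, -10, -2), so λ = -1.
Then G^4 v = λ^4·v = (-1)^4·(1, -10, -2) = 1·(1, -10, -2) = (1, -10, -2).

-2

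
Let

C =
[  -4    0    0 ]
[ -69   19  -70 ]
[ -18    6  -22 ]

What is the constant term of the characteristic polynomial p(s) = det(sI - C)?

8

p(0) = det(0·I − C) = det(−C) = (−1)^3·det(C).
det(C) = -8, so p(0) = 8.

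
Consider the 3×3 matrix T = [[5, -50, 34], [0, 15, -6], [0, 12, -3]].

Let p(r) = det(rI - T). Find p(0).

p(0) = det(0·I − T) = det(−T) = (−1)^3·det(T).
det(T) = 135, so p(0) = -135.

-135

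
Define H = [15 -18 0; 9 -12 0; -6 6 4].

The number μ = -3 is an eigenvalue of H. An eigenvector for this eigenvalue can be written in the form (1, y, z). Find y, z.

1, 0

We need (H + 3I)v = 0.
H + 3I = [[18, -18, 0], [9, -9, 0], [-6, 6, 7]].
Row 1: (18)·1 + (-18)·y + (0)·z = 0
Row 2: (9)·1 + (-9)·y + (0)·z = 0
Row 3: (-6)·1 + (6)·y + (7)·z = 0
Solving gives y = 1, z = 0.
Check: H·(1, 1, 0) = (-3, -3, 0) = -3·(1, 1, 0).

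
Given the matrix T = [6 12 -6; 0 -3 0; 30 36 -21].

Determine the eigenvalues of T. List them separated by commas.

-9, -6, -3

Compute the characteristic polynomial p(t) = det(tI - T).
Expanding along the first row, p(t) = t^3 + 18t^2 + 99t + 162.
Try t = -3: p(-3) = 0, so -3 is a root.
Dividing by (t + 3) leaves t^2 + 15t + 54.
The quadratic factors as (t + 9)·(t + 6).
Eigenvalues: -9, -6, -3.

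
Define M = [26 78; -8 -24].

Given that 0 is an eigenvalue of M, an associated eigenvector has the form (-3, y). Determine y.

1

We need (M)v = 0.
M = [[26, 78], [-8, -24]].
Row 1: (26)·-3 + (78)·y = 0
Row 2: (-8)·-3 + (-24)·y = 0
Solving gives y = 1.
Check: M·(-3, 1) = (0, 0) = 0·(-3, 1).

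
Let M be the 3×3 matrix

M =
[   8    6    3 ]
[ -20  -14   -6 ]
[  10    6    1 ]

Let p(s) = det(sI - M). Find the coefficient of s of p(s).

p(s) = s^3 + 5s^2 + 8s + 4.
The coefficient of s is 8.

8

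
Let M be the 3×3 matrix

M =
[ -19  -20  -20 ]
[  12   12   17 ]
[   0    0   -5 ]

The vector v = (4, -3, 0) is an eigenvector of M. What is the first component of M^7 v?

First find the eigenvalue: Mv = (-16, 12, 0) = -4·(4, -3, 0), so λ = -4.
Then M^7 v = λ^7·v = (-4)^7·(4, -3, 0) = -16384·(4, -3, 0) = (-65536, 49152, 0).

-65536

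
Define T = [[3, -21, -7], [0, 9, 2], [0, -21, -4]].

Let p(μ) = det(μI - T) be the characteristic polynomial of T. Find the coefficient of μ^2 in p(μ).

-8

The coefficient of μ^2 of det(μI - T) is −trace(T).
trace(T) = (3) + (9) + (-4) = 8, so the coefficient is -8.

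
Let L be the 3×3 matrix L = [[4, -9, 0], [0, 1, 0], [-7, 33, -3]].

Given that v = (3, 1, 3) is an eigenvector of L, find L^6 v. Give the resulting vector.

First find the eigenvalue: Lv = (3, 1, 3) = 1·(3, 1, 3), so λ = 1.
Then L^6 v = λ^6·v = 1^6·(3, 1, 3) = 1·(3, 1, 3) = (3, 1, 3).

(3, 1, 3)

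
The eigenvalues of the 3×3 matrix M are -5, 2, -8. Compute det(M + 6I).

If M has eigenvalues -5, 2, -8, then M + 6I has eigenvalues 1, 8, -2.
det(M + 6I) = (1) · (8) · (-2) = -16.

-16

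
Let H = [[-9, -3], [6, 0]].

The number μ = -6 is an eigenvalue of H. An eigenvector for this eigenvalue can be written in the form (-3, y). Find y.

We need (H + 6I)v = 0.
H + 6I = [[-3, -3], [6, 6]].
Row 1: (-3)·-3 + (-3)·y = 0
Row 2: (6)·-3 + (6)·y = 0
Solving gives y = 3.
Check: H·(-3, 3) = (18, -18) = -6·(-3, 3).

3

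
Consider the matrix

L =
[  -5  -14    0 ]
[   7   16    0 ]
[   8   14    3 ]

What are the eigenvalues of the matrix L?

The characteristic polynomial is p(μ) = det(μI - L).
Expanding along the first row, p(μ) = μ^3 - 14μ^2 + 51μ - 54.
Rational-root test: μ = 2 gives p(2) = 0.
Dividing by (μ - 2) leaves μ^2 - 12μ + 27.
The quadratic factors as (μ - 3)·(μ - 9).
Eigenvalues: 2, 3, 9.

2, 3, 9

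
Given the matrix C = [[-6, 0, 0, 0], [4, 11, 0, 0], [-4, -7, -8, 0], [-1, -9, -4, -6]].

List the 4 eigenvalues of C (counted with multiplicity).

-8, -6, -6, 11

C is lower triangular, so its eigenvalues are the diagonal entries.
Diagonal: -6, 11, -8, -6.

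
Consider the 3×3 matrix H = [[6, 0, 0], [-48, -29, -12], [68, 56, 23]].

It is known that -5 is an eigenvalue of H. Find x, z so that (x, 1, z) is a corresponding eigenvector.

We need (H + 5I)v = 0.
H + 5I = [[11, 0, 0], [-48, -24, -12], [68, 56, 28]].
Row 1: (11)·x + (0)·1 + (0)·z = 0
Row 2: (-48)·x + (-24)·1 + (-12)·z = 0
Row 3: (68)·x + (56)·1 + (28)·z = 0
Solving gives x = 0, z = -2.
Check: H·(0, 1, -2) = (0, -5, 10) = -5·(0, 1, -2).

0, -2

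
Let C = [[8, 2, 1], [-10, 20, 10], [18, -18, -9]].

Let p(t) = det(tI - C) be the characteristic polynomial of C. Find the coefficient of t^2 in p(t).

The coefficient of t^2 of det(tI - C) is −trace(C).
trace(C) = (8) + (20) + (-9) = 19, so the coefficient is -19.

-19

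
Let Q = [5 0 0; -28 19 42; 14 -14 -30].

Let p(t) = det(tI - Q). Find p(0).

p(0) = det(0·I − Q) = det(−Q) = (−1)^3·det(Q).
det(Q) = 90, so p(0) = -90.

-90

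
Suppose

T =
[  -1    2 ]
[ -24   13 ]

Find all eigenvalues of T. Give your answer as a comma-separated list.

det(T - μI) = (-1 - μ)(13 - μ) - (2)·(-24) = μ^2 - 12μ + 35.
This factors as (μ - 5)·(μ - 7) = 0.
Eigenvalues: 5, 7.

5, 7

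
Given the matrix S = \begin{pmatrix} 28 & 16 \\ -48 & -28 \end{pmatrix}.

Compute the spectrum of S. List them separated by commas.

-4, 4

det(S - μI) = (28 - μ)(-28 - μ) - (16)·(-48) = μ^2 - 16.
This factors as (μ + 4)·(μ - 4) = 0.
Eigenvalues: -4, 4.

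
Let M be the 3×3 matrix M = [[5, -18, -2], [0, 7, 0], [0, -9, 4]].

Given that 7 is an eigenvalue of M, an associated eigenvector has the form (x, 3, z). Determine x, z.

-18, -9

We need (M - 7I)v = 0.
M - 7I = [[-2, -18, -2], [0, 0, 0], [0, -9, -3]].
Row 1: (-2)·x + (-18)·3 + (-2)·z = 0
Row 2: (0)·x + (0)·3 + (0)·z = 0
Row 3: (0)·x + (-9)·3 + (-3)·z = 0
Solving gives x = -18, z = -9.
Check: M·(-18, 3, -9) = (-126, 21, -63) = 7·(-18, 3, -9).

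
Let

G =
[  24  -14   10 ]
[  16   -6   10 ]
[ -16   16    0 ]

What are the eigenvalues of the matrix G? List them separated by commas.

Compute the characteristic polynomial p(μ) = det(μI - G).
Expanding the 3×3 determinant: p(μ) = μ^3 - 18μ^2 + 80μ.
Rational-root test: μ = 10 gives p(10) = 0.
Dividing by (μ - 10) leaves μ^2 - 8μ.
The quadratic factors as μ·(μ - 8).
Eigenvalues: 0, 8, 10.

0, 8, 10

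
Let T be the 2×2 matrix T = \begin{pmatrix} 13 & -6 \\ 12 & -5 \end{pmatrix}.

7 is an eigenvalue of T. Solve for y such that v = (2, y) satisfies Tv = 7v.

We need (T - 7I)v = 0.
T - 7I = [[6, -6], [12, -12]].
Row 1: (6)·2 + (-6)·y = 0
Row 2: (12)·2 + (-12)·y = 0
Solving gives y = 2.
Check: T·(2, 2) = (14, 14) = 7·(2, 2).

2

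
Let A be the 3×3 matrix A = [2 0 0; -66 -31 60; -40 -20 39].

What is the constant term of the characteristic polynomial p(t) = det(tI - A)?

p(0) = det(0·I − A) = det(−A) = (−1)^3·det(A).
det(A) = -18, so p(0) = 18.

18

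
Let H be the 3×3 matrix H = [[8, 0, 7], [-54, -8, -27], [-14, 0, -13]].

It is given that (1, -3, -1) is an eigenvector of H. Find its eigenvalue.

1

Compute Hv: H·(1, -3, -1) = (1, -3, -1).
Since Hv = λv, compare component 1: 1 = λ·1, so λ = 1.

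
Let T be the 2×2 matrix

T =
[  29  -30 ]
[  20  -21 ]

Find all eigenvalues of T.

-1, 9

det(T - λI) = (29 - λ)(-21 - λ) - (-30)·(20) = λ^2 - 8λ - 9.
This factors as (λ + 1)·(λ - 9) = 0.
Eigenvalues: -1, 9.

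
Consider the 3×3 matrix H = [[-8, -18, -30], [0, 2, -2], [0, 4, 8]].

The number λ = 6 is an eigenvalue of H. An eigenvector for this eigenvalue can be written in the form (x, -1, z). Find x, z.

-3, 2

We need (H - 6I)v = 0.
H - 6I = [[-14, -18, -30], [0, -4, -2], [0, 4, 2]].
Row 1: (-14)·x + (-18)·-1 + (-30)·z = 0
Row 2: (0)·x + (-4)·-1 + (-2)·z = 0
Row 3: (0)·x + (4)·-1 + (2)·z = 0
Solving gives x = -3, z = 2.
Check: H·(-3, -1, 2) = (-18, -6, 12) = 6·(-3, -1, 2).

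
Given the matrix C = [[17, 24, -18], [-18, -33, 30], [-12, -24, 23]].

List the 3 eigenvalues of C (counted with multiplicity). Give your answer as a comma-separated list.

-1, 3, 5

Set up det(λI - C) = 0.
Expanding the 3×3 determinant: p(λ) = λ^3 - 7λ^2 + 7λ + 15.
Rational-root test: λ = 3 gives p(3) = 0.
Dividing by (λ - 3) leaves λ^2 - 4λ - 5.
The quadratic factors as (λ + 1)·(λ - 5).
Eigenvalues: -1, 3, 5.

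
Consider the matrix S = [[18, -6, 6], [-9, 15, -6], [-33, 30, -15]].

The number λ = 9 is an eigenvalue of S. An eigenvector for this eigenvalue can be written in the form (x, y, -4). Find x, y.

We need (S - 9I)v = 0.
S - 9I = [[9, -6, 6], [-9, 6, -6], [-33, 30, -24]].
Row 1: (9)·x + (-6)·y + (6)·-4 = 0
Row 2: (-9)·x + (6)·y + (-6)·-4 = 0
Row 3: (-33)·x + (30)·y + (-24)·-4 = 0
Solving gives x = 2, y = -1.
Check: S·(2, -1, -4) = (18, -9, -36) = 9·(2, -1, -4).

2, -1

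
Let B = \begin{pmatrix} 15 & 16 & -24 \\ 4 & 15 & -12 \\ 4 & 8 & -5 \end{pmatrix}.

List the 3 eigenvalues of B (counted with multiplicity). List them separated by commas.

The characteristic polynomial is p(λ) = det(λI - B).
Expanding along the first row, p(λ) = λ^3 - 25λ^2 + 203λ - 539.
Try λ = 7: p(7) = 0, so 7 is a root.
Factor out (λ - 7): p(λ) = (λ - 7)·(λ^2 - 18λ + 77).
The quadratic factors as (λ - 7)·(λ - 11).
Eigenvalues: 7, 7, 11.

7, 7, 11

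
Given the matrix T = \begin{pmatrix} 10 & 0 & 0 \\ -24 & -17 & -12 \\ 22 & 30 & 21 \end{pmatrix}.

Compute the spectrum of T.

1, 3, 10

Compute the characteristic polynomial p(r) = det(rI - T).
Expanding the 3×3 determinant: p(r) = r^3 - 14r^2 + 43r - 30.
Rational-root test: r = 1 gives p(1) = 0.
Dividing by (r - 1) leaves r^2 - 13r + 30.
The quadratic factors as (r - 3)·(r - 10).
Eigenvalues: 1, 3, 10.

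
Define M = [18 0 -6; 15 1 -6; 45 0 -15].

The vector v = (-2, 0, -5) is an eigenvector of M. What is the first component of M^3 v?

-54

First find the eigenvalue: Mv = (-6, 0, -15) = 3·(-2, 0, -5), so λ = 3.
Then M^3 v = λ^3·v = 3^3·(-2, 0, -5) = 27·(-2, 0, -5) = (-54, 0, -135).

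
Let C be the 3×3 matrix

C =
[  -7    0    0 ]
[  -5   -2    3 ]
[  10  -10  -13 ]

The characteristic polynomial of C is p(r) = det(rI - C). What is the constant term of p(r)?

p(r) = r^3 + 22r^2 + 161r + 392.
The constant term is 392.

392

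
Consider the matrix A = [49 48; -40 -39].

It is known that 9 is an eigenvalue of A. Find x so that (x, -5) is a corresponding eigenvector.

We need (A - 9I)v = 0.
A - 9I = [[40, 48], [-40, -48]].
Row 1: (40)·x + (48)·-5 = 0
Row 2: (-40)·x + (-48)·-5 = 0
Solving gives x = 6.
Check: A·(6, -5) = (54, -45) = 9·(6, -5).

6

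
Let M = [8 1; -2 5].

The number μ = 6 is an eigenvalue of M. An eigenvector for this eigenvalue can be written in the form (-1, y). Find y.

We need (M - 6I)v = 0.
M - 6I = [[2, 1], [-2, -1]].
Row 1: (2)·-1 + (1)·y = 0
Row 2: (-2)·-1 + (-1)·y = 0
Solving gives y = 2.
Check: M·(-1, 2) = (-6, 12) = 6·(-1, 2).

2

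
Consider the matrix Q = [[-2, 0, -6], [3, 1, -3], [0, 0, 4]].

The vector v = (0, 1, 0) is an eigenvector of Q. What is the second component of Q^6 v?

First find the eigenvalue: Qv = (0, 1, 0) = 1·(0, 1, 0), so λ = 1.
Then Q^6 v = λ^6·v = 1^6·(0, 1, 0) = 1·(0, 1, 0) = (0, 1, 0).

1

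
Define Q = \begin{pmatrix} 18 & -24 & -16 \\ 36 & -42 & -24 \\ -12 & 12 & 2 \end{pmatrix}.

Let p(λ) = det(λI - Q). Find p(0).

p(0) = det(0·I − Q) = det(−Q) = (−1)^3·det(Q).
det(Q) = -360, so p(0) = 360.

360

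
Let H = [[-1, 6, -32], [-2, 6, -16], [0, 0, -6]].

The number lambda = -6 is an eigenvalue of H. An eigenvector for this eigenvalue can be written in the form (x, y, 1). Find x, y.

4, 2

We need (H + 6I)v = 0.
H + 6I = [[5, 6, -32], [-2, 12, -16], [0, 0, 0]].
Row 1: (5)·x + (6)·y + (-32)·1 = 0
Row 2: (-2)·x + (12)·y + (-16)·1 = 0
Row 3: (0)·x + (0)·y + (0)·1 = 0
Solving gives x = 4, y = 2.
Check: H·(4, 2, 1) = (-24, -12, -6) = -6·(4, 2, 1).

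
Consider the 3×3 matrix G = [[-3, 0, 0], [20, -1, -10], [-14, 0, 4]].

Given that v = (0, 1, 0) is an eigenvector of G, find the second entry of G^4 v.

1

First find the eigenvalue: Gv = (0, -1, 0) = -1·(0, 1, 0), so λ = -1.
Then G^4 v = λ^4·v = (-1)^4·(0, 1, 0) = 1·(0, 1, 0) = (0, 1, 0).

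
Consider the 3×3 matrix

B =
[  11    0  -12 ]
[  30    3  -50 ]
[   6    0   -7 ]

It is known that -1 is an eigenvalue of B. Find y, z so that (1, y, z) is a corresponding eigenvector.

We need (B + 1I)v = 0.
B + 1I = [[12, 0, -12], [30, 4, -50], [6, 0, -6]].
Row 1: (12)·1 + (0)·y + (-12)·z = 0
Row 2: (30)·1 + (4)·y + (-50)·z = 0
Row 3: (6)·1 + (0)·y + (-6)·z = 0
Solving gives y = 5, z = 1.
Check: B·(1, 5, 1) = (-1, -5, -1) = -1·(1, 5, 1).

5, 1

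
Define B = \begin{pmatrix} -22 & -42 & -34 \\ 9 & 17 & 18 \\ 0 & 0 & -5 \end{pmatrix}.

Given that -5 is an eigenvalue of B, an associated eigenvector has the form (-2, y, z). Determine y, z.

We need (B + 5I)v = 0.
B + 5I = [[-17, -42, -34], [9, 22, 18], [0, 0, 0]].
Row 1: (-17)·-2 + (-42)·y + (-34)·z = 0
Row 2: (9)·-2 + (22)·y + (18)·z = 0
Row 3: (0)·-2 + (0)·y + (0)·z = 0
Solving gives y = 0, z = 1.
Check: B·(-2, 0, 1) = (10, 0, -5) = -5·(-2, 0, 1).

0, 1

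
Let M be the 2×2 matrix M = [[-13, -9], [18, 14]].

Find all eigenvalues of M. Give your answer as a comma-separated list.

det(M - λI) = (-13 - λ)(14 - λ) - (-9)·(18) = λ^2 - λ - 20.
This factors as (λ + 4)·(λ - 5) = 0.
Eigenvalues: -4, 5.

-4, 5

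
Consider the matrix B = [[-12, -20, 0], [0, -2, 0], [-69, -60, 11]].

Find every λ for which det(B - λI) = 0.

-12, -2, 11

Compute the characteristic polynomial p(λ) = det(λI - B).
Cofactor expansion gives p(λ) = λ^3 + 3λ^2 - 130λ - 264.
Rational-root test: λ = -2 gives p(-2) = 0.
Factor out (λ + 2): p(λ) = (λ + 2)·(λ^2 + λ - 132).
The quadratic factors as (λ + 12)·(λ - 11).
Eigenvalues: -12, -2, 11.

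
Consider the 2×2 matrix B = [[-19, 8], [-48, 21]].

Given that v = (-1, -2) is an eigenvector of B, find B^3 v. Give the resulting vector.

(27, 54)

First find the eigenvalue: Bv = (3, 6) = -3·(-1, -2), so λ = -3.
Then B^3 v = λ^3·v = (-3)^3·(-1, -2) = -27·(-1, -2) = (27, 54).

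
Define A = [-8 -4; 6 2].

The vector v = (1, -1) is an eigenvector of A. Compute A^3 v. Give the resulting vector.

First find the eigenvalue: Av = (-4, 4) = -4·(1, -1), so λ = -4.
Then A^3 v = λ^3·v = (-4)^3·(1, -1) = -64·(1, -1) = (-64, 64).

(-64, 64)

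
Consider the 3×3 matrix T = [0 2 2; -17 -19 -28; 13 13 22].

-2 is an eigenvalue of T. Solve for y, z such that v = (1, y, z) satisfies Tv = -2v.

-1, 0

We need (T + 2I)v = 0.
T + 2I = [[2, 2, 2], [-17, -17, -28], [13, 13, 24]].
Row 1: (2)·1 + (2)·y + (2)·z = 0
Row 2: (-17)·1 + (-17)·y + (-28)·z = 0
Row 3: (13)·1 + (13)·y + (24)·z = 0
Solving gives y = -1, z = 0.
Check: T·(1, -1, 0) = (-2, 2, 0) = -2·(1, -1, 0).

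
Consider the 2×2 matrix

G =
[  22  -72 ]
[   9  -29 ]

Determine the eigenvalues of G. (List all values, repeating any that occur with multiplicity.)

-5, -2

det(G - tI) = (22 - t)(-29 - t) - (-72)·(9) = t^2 + 7t + 10.
This factors as (t + 5)·(t + 2) = 0.
Eigenvalues: -5, -2.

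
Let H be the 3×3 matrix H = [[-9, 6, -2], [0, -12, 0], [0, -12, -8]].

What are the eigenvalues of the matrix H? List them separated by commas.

-12, -9, -8

Compute the characteristic polynomial p(lambda) = det(lambda·I - H).
Expanding the 3×3 determinant: p(lambda) = lambda^3 + 29·lambda^2 + 276·lambda + 864.
Try lambda = -8: p(-8) = 0, so -8 is a root.
Dividing by (lambda + 8) leaves lambda^2 + 21·lambda + 108.
The quadratic factors as (lambda + 12)·(lambda + 9).
Eigenvalues: -12, -9, -8.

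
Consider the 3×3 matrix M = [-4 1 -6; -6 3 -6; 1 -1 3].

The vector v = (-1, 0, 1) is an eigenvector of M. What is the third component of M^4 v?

16

First find the eigenvalue: Mv = (-2, 0, 2) = 2·(-1, 0, 1), so λ = 2.
Then M^4 v = λ^4·v = 2^4·(-1, 0, 1) = 16·(-1, 0, 1) = (-16, 0, 16).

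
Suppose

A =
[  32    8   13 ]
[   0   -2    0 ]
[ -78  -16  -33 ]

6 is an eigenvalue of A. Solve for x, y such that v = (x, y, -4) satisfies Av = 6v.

2, 0

We need (A - 6I)v = 0.
A - 6I = [[26, 8, 13], [0, -8, 0], [-78, -16, -39]].
Row 1: (26)·x + (8)·y + (13)·-4 = 0
Row 2: (0)·x + (-8)·y + (0)·-4 = 0
Row 3: (-78)·x + (-16)·y + (-39)·-4 = 0
Solving gives x = 2, y = 0.
Check: A·(2, 0, -4) = (12, 0, -24) = 6·(2, 0, -4).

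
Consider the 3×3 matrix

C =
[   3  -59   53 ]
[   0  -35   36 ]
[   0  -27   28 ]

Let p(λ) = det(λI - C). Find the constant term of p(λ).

24

p(λ) = λ^3 + 4λ^2 - 29λ + 24.
The constant term is 24.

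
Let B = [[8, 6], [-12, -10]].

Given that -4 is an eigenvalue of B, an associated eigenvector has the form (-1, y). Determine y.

We need (B + 4I)v = 0.
B + 4I = [[12, 6], [-12, -6]].
Row 1: (12)·-1 + (6)·y = 0
Row 2: (-12)·-1 + (-6)·y = 0
Solving gives y = 2.
Check: B·(-1, 2) = (4, -8) = -4·(-1, 2).

2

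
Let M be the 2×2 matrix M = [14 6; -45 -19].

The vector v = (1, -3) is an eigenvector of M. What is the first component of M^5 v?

-1024

First find the eigenvalue: Mv = (-4, 12) = -4·(1, -3), so λ = -4.
Then M^5 v = λ^5·v = (-4)^5·(1, -3) = -1024·(1, -3) = (-1024, 3072).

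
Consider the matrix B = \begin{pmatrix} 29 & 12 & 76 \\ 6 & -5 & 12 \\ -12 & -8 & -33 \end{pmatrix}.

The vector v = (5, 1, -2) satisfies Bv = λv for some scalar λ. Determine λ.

1

Compute Bv: B·(5, 1, -2) = (5, 1, -2).
Since Bv = λv, compare component 1: 5 = λ·5, so λ = 1.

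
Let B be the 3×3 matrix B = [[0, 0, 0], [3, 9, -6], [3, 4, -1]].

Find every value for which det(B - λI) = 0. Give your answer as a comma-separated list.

The characteristic polynomial is p(r) = det(rI - B).
Expanding along the first row, p(r) = r^3 - 8r^2 + 15r.
Since p(5) = 0, r = 5 is a root.
Dividing by (r - 5) leaves r^2 - 3r.
The quadratic factors as r·(r - 3).
Eigenvalues: 0, 3, 5.

0, 3, 5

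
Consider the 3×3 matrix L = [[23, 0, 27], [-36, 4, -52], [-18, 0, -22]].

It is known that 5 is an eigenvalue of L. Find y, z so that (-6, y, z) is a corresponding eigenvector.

We need (L - 5I)v = 0.
L - 5I = [[18, 0, 27], [-36, -1, -52], [-18, 0, -27]].
Row 1: (18)·-6 + (0)·y + (27)·z = 0
Row 2: (-36)·-6 + (-1)·y + (-52)·z = 0
Row 3: (-18)·-6 + (0)·y + (-27)·z = 0
Solving gives y = 8, z = 4.
Check: L·(-6, 8, 4) = (-30, 40, 20) = 5·(-6, 8, 4).

8, 4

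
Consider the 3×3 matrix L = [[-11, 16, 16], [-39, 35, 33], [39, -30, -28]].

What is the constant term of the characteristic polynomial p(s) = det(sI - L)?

110

p(0) = det(0·I − L) = det(−L) = (−1)^3·det(L).
det(L) = -110, so p(0) = 110.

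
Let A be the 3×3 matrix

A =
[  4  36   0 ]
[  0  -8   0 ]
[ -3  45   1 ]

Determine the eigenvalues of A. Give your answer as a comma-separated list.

-8, 1, 4

Compute the characteristic polynomial p(λ) = det(λI - A).
Cofactor expansion gives p(λ) = λ^3 + 3λ^2 - 36λ + 32.
Since p(1) = 0, λ = 1 is a root.
Factor out (λ - 1): p(λ) = (λ - 1)·(λ^2 + 4λ - 32).
The quadratic factors as (λ + 8)·(λ - 4).
Eigenvalues: -8, 1, 4.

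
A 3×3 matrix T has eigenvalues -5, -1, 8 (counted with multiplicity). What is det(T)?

40

det(T) is the product of the eigenvalues: (-5) · (-1) · (8) = 40.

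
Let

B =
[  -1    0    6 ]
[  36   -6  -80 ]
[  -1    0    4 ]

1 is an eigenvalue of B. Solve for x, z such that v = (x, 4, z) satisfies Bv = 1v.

We need (B - 1I)v = 0.
B - 1I = [[-2, 0, 6], [36, -7, -80], [-1, 0, 3]].
Row 1: (-2)·x + (0)·4 + (6)·z = 0
Row 2: (36)·x + (-7)·4 + (-80)·z = 0
Row 3: (-1)·x + (0)·4 + (3)·z = 0
Solving gives x = 3, z = 1.
Check: B·(3, 4, 1) = (3, 4, 1) = 1·(3, 4, 1).

3, 1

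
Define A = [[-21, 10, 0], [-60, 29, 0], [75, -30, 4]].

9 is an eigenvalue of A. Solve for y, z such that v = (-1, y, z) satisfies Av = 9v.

-3, 3

We need (A - 9I)v = 0.
A - 9I = [[-30, 10, 0], [-60, 20, 0], [75, -30, -5]].
Row 1: (-30)·-1 + (10)·y + (0)·z = 0
Row 2: (-60)·-1 + (20)·y + (0)·z = 0
Row 3: (75)·-1 + (-30)·y + (-5)·z = 0
Solving gives y = -3, z = 3.
Check: A·(-1, -3, 3) = (-9, -27, 27) = 9·(-1, -3, 3).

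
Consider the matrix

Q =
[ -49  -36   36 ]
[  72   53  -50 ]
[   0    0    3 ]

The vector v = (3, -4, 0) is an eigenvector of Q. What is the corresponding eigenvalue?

Compute Qv: Q·(3, -4, 0) = (-3, 4, 0).
Since Qv = λv, compare component 1: -3 = λ·3, so λ = -1.

-1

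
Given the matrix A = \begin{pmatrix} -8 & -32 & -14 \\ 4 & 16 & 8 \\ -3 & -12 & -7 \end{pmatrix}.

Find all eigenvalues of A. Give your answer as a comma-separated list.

The characteristic polynomial is p(λ) = det(λI - A).
Cofactor expansion gives p(λ) = λ^3 - λ^2 - 2λ.
Try λ = 0: p(0) = 0, so 0 is a root.
Dividing by λ leaves λ^2 - λ - 2.
The quadratic factors as (λ + 1)·(λ - 2).
Eigenvalues: -1, 0, 2.

-1, 0, 2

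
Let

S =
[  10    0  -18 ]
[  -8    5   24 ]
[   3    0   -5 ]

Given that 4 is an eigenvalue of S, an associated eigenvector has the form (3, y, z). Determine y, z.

0, 1

We need (S - 4I)v = 0.
S - 4I = [[6, 0, -18], [-8, 1, 24], [3, 0, -9]].
Row 1: (6)·3 + (0)·y + (-18)·z = 0
Row 2: (-8)·3 + (1)·y + (24)·z = 0
Row 3: (3)·3 + (0)·y + (-9)·z = 0
Solving gives y = 0, z = 1.
Check: S·(3, 0, 1) = (12, 0, 4) = 4·(3, 0, 1).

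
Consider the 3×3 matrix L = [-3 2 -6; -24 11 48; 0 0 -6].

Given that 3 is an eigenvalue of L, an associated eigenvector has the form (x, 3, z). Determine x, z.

We need (L - 3I)v = 0.
L - 3I = [[-6, 2, -6], [-24, 8, 48], [0, 0, -9]].
Row 1: (-6)·x + (2)·3 + (-6)·z = 0
Row 2: (-24)·x + (8)·3 + (48)·z = 0
Row 3: (0)·x + (0)·3 + (-9)·z = 0
Solving gives x = 1, z = 0.
Check: L·(1, 3, 0) = (3, 9, 0) = 3·(1, 3, 0).

1, 0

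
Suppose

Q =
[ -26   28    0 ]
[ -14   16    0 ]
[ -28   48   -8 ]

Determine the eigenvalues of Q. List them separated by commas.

-12, -8, 2

The characteristic polynomial is p(t) = det(tI - Q).
Expanding along the first row, p(t) = t^3 + 18t^2 + 56t - 192.
Rational-root test: t = -12 gives p(-12) = 0.
Factor out (t + 12): p(t) = (t + 12)·(t^2 + 6t - 16).
The quadratic factors as (t + 8)·(t - 2).
Eigenvalues: -12, -8, 2.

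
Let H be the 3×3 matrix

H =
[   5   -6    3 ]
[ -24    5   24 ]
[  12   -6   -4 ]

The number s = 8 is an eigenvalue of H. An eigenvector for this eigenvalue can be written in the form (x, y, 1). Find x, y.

1, 0

We need (H - 8I)v = 0.
H - 8I = [[-3, -6, 3], [-24, -3, 24], [12, -6, -12]].
Row 1: (-3)·x + (-6)·y + (3)·1 = 0
Row 2: (-24)·x + (-3)·y + (24)·1 = 0
Row 3: (12)·x + (-6)·y + (-12)·1 = 0
Solving gives x = 1, y = 0.
Check: H·(1, 0, 1) = (8, 0, 8) = 8·(1, 0, 1).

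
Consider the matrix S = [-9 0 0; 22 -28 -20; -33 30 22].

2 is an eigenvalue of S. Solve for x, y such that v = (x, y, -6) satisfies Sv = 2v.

0, 4

We need (S - 2I)v = 0.
S - 2I = [[-11, 0, 0], [22, -30, -20], [-33, 30, 20]].
Row 1: (-11)·x + (0)·y + (0)·-6 = 0
Row 2: (22)·x + (-30)·y + (-20)·-6 = 0
Row 3: (-33)·x + (30)·y + (20)·-6 = 0
Solving gives x = 0, y = 4.
Check: S·(0, 4, -6) = (0, 8, -12) = 2·(0, 4, -6).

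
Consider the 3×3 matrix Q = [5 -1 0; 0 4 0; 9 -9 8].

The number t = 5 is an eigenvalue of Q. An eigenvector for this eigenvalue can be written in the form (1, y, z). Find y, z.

We need (Q - 5I)v = 0.
Q - 5I = [[0, -1, 0], [0, -1, 0], [9, -9, 3]].
Row 1: (0)·1 + (-1)·y + (0)·z = 0
Row 2: (0)·1 + (-1)·y + (0)·z = 0
Row 3: (9)·1 + (-9)·y + (3)·z = 0
Solving gives y = 0, z = -3.
Check: Q·(1, 0, -3) = (5, 0, -15) = 5·(1, 0, -3).

0, -3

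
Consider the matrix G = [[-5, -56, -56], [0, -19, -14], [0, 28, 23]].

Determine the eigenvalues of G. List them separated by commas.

-5, -5, 9

Set up det(rI - G) = 0.
Expanding along the first row, p(r) = r^3 + r^2 - 65r - 225.
Since p(-5) = 0, r = -5 is a root.
Factor out (r + 5): p(r) = (r + 5)·(r^2 - 4r - 45).
The quadratic factors as (r + 5)·(r - 9).
Eigenvalues: -5, -5, 9.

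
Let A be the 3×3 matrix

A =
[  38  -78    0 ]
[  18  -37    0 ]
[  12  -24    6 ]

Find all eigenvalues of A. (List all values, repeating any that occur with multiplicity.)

The characteristic polynomial is p(λ) = det(λI - A).
Cofactor expansion gives p(λ) = λ^3 - 7λ^2 + 4λ + 12.
Since p(-1) = 0, λ = -1 is a root.
Dividing by (λ + 1) leaves λ^2 - 8λ + 12.
The quadratic factors as (λ - 2)·(λ - 6).
Eigenvalues: -1, 2, 6.

-1, 2, 6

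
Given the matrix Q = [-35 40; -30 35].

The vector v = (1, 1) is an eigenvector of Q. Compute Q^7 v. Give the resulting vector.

First find the eigenvalue: Qv = (5, 5) = 5·(1, 1), so λ = 5.
Then Q^7 v = λ^7·v = 5^7·(1, 1) = 78125·(1, 1) = (78125, 78125).

(78125, 78125)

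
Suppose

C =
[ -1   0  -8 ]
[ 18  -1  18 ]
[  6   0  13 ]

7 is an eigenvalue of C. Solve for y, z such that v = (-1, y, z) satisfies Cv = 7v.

We need (C - 7I)v = 0.
C - 7I = [[-8, 0, -8], [18, -8, 18], [6, 0, 6]].
Row 1: (-8)·-1 + (0)·y + (-8)·z = 0
Row 2: (18)·-1 + (-8)·y + (18)·z = 0
Row 3: (6)·-1 + (0)·y + (6)·z = 0
Solving gives y = 0, z = 1.
Check: C·(-1, 0, 1) = (-7, 0, 7) = 7·(-1, 0, 1).

0, 1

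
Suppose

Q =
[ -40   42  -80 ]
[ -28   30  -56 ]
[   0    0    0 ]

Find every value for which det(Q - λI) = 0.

Compute the characteristic polynomial p(λ) = det(λI - Q).
Cofactor expansion gives p(λ) = λ^3 + 10λ^2 - 24λ.
Try λ = 2: p(2) = 0, so 2 is a root.
Dividing by (λ - 2) leaves λ^2 + 12λ.
The quadratic factors as (λ + 12)·λ.
Eigenvalues: -12, 0, 2.

-12, 0, 2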